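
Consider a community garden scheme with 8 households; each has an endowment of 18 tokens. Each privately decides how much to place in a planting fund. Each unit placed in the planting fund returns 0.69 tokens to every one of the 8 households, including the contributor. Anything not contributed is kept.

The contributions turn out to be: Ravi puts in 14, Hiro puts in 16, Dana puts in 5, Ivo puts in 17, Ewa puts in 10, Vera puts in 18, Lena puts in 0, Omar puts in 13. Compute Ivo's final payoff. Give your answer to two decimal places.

65.17 tokens

Total contributed: 14 + 16 + 5 + 17 + 10 + 18 + 0 + 13 = 93.
Each receives 0.69 × 93 = 64.17 from the planting fund.
Ivo keeps 18 − 17 = 1, so Ivo's payoff is 1 + 64.17 = 65.17.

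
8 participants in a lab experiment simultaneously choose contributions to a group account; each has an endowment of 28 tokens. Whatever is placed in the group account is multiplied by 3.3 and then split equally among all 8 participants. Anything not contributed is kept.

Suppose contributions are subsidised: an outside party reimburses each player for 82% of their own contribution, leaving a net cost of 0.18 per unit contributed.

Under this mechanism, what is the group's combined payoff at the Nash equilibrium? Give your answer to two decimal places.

922.88 tokens

With the mechanism, a contributed unit returns (3.3/8) / 0.18 = 2.2917 per unit of net cost to the contributor — now above 1 — so contributing fully is weakly dominant for every player.
At the Nash equilibrium everyone contributes 28. Group total payoff = 8 × (28 × 0.82 + 3.3 × 28) = 922.88.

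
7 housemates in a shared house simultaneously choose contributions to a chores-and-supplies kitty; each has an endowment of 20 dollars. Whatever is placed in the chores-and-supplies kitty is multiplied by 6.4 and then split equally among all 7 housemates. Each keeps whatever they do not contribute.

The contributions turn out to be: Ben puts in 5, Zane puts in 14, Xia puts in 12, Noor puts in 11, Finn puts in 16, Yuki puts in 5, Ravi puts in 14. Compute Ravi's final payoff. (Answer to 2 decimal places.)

Total contributed: 5 + 14 + 12 + 11 + 16 + 5 + 14 = 77.
Each receives 6.4 × 77 / 7 = 70.40 from the chores-and-supplies kitty.
Ravi keeps 20 − 14 = 6, so Ravi's payoff is 6 + 70.40 = 76.40.

76.40 dollars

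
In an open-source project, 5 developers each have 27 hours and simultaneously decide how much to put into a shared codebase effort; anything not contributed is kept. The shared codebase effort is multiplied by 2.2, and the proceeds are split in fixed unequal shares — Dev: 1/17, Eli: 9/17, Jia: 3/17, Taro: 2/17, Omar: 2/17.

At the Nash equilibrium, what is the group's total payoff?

167.40 hours

Player j's private return per contributed unit is 2.2 × (j's share). Contributing is weakly dominant for j when that share is at least 1/2.2 = 0.4545, and contributing 0 is dominant otherwise.
Eli alone (share 9/17) is above the threshold, contributing 27; the remaining 4 contribute 0. Total contributed: 27.
The shared codebase effort pays out 2.2 × 27 = 59.40 in total (split across the unequal shares, but the aggregate is all that matters for the group sum).
The 4 free-riders keep 27 each, adding 108. Group total = 108 + 59.40 = 167.40.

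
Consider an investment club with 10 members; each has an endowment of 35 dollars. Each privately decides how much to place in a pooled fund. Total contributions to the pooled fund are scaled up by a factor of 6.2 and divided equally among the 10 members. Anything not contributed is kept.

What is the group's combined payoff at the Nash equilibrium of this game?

350.00 dollars

Each contributed unit returns 6.2/10 = 0.6200 to its contributor — below 1 — so contributing 0 is dominant for every player. At the Nash equilibrium everyone keeps their 35, and the group total is 10 × 35 = 350.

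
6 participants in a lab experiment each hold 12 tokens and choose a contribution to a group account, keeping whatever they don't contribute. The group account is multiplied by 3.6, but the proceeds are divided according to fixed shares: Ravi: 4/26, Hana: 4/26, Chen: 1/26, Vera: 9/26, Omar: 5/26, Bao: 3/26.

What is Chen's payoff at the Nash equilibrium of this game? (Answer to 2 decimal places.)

13.66 tokens

For player j, contributing a unit is worthwhile iff 3.6 × (j's share) ≥ 1, i.e. iff j's share is at least 0.2778.
Only Vera (9/26) clears that bar, contributing 12; the remaining 5 contribute 0. Total contributed: 12.
Chen keeps 12 and receives 3.6 × 12 × 1/26 = 1.66 from the group account, for a payoff of 13.66.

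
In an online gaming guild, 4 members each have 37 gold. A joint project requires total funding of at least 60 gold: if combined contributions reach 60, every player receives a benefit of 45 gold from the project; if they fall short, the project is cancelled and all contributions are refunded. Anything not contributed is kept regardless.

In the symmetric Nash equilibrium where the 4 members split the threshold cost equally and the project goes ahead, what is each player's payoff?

67 gold

Equal share of the threshold: 60/4 = 15.
At this profile no one gains by cutting their contribution: any cut drops the total below 60, the project is cancelled, contributions are refunded, and the deviator ends with 37, which is less than 37 − 15 + 45 = 67. Contributing more than 15 just wastes the excess. So contributing exactly 15 is a best response.
Each player's payoff: 37 − 15 + 45 = 67.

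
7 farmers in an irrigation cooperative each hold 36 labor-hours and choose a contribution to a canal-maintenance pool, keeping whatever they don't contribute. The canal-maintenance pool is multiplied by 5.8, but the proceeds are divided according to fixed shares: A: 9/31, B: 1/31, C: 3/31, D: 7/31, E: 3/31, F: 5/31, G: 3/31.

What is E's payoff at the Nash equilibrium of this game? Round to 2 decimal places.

76.41 labor-hours

A player with share s gets back 5.8·s per unit contributed, so full contribution is dominant for anyone with s > 1/5.8 = 0.1724 and zero contribution is dominant for anyone below.
A and D clear that bar, contributing 36 each; the remaining 5 contribute 0. Total contributed: 72.
E keeps 36 and receives 5.8 × 72 × 3/31 = 40.41 from the canal-maintenance pool, for a payoff of 76.41.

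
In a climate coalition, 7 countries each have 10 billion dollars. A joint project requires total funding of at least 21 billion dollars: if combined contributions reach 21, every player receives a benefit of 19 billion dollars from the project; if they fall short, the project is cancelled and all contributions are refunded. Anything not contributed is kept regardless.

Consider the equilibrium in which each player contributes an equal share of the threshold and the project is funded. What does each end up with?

26 billion dollars

Equal share of the threshold: 21/7 = 3.
At this profile no one gains by cutting their contribution: any cut drops the total below 21, the project is cancelled, contributions are refunded, and the deviator ends with 10, which is less than 10 − 3 + 19 = 26. Contributing more than 3 just wastes the excess. So contributing exactly 3 is a best response.
Each player's payoff: 10 − 3 + 19 = 26.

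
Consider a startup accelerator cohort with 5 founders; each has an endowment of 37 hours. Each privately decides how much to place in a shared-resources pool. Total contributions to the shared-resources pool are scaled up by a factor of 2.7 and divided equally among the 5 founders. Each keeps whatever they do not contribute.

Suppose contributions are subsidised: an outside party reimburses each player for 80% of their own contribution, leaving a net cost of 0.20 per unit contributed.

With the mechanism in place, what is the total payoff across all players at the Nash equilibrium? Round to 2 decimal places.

647.50 hours

With the mechanism, a contributed unit returns (2.7/5) / 0.20 = 2.7000 per unit of net cost to the contributor — now above 1 — so contributing fully is weakly dominant for every player.
So the Nash equilibrium is full contribution by all 5; the group earns 5 × (37 × 0.80 + 2.7 × 37) = 647.50.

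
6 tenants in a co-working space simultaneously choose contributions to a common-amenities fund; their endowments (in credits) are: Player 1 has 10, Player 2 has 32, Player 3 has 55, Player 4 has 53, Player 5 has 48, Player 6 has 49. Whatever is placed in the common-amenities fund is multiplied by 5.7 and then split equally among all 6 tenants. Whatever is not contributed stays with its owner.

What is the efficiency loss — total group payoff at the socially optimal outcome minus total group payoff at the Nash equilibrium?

The private return per contributed unit is 5.7/6 = 0.9500 < 1 for every player regardless of endowment, so the Nash equilibrium is zero contribution and the group total is Σ E_j = 10 + 32 + 55 + 53 + 48 + 49 = 247.
Each contributed unit returns 5.700 to the group, so the social optimum is full contribution by everyone: group total = 5.700 × 247 = 1407.90.
Efficiency loss = (5.700 − 1) × 247 = 1160.90.

1160.90 credits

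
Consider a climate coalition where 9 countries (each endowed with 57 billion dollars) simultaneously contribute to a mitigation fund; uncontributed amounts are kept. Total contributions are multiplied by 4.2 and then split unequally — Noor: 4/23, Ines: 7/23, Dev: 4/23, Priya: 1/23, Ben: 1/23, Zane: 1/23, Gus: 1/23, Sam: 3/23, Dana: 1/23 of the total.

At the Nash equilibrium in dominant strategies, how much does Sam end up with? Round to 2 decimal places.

For player j, contributing a unit is worthwhile iff 4.2 × (j's share) ≥ 1, i.e. iff j's share is at least 0.2381.
The only share above 0.2381 is Ines's 7/23, contributing 57; the remaining 8 contribute 0. Total contributed: 57.
Sam keeps 57 and receives 4.2 × 57 × 3/23 = 31.23 from the mitigation fund, for a payoff of 88.23.

88.23 billion dollars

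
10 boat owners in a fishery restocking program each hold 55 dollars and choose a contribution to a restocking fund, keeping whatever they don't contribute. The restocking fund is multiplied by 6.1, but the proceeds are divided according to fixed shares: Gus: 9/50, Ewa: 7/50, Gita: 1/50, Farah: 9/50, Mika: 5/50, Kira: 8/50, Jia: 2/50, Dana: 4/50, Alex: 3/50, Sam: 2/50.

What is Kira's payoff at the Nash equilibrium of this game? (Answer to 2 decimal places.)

162.36 dollars

For player j, contributing a unit is worthwhile iff 6.1 × (j's share) ≥ 1, i.e. iff j's share is at least 0.1639.
Gus and Farah are above the threshold, contributing 55 each; the remaining 8 contribute 0. Total contributed: 110.
Kira keeps 55 and receives 6.1 × 110 × 8/50 = 107.36 from the restocking fund, for a payoff of 162.36.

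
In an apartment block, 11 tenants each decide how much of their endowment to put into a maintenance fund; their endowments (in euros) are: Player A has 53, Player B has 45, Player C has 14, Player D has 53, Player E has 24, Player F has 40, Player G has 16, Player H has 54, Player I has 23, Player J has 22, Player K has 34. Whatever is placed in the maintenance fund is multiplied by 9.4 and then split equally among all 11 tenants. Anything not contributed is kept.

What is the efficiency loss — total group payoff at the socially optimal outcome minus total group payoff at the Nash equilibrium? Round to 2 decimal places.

3175.20 euros

The private return per contributed unit is 9.4/11 = 0.8545 < 1 for every player regardless of endowment, so the Nash equilibrium is zero contribution and the group total is Σ E_j = 53 + 45 + 14 + 53 + 24 + 40 + 16 + 54 + 23 + 22 + 34 = 378.
Each contributed unit returns 9.400 to the group, so the social optimum is full contribution by everyone: group total = 9.400 × 378 = 3553.20.
Efficiency loss = (9.400 − 1) × 378 = 3175.20.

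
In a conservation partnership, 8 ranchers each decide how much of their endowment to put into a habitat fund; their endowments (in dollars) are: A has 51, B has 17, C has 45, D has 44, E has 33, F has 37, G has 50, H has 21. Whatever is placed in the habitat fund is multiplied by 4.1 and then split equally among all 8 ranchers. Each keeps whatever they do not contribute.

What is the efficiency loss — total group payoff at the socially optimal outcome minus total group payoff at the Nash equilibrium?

The private return per contributed unit is 4.1/8 = 0.5125 < 1 for every player regardless of endowment, so the Nash equilibrium is zero contribution and the group total is Σ E_j = 51 + 17 + 45 + 44 + 33 + 37 + 50 + 21 = 298.
Each contributed unit returns 4.100 to the group, so the social optimum is full contribution by everyone: group total = 4.100 × 298 = 1221.80.
Efficiency loss = (4.100 − 1) × 298 = 923.80.

923.80 dollars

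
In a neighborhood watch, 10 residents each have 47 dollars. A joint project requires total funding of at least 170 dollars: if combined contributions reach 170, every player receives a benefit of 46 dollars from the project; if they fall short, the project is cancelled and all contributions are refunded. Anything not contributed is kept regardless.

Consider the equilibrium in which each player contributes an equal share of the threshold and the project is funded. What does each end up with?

76 dollars

Equal share of the threshold: 170/10 = 17.
At this profile no one gains by cutting their contribution: any cut drops the total below 170, the project is cancelled, contributions are refunded, and the deviator ends with 47, which is less than 47 − 17 + 46 = 76. Contributing more than 17 just wastes the excess. So contributing exactly 17 is a best response.
Each player's payoff: 47 − 17 + 46 = 76.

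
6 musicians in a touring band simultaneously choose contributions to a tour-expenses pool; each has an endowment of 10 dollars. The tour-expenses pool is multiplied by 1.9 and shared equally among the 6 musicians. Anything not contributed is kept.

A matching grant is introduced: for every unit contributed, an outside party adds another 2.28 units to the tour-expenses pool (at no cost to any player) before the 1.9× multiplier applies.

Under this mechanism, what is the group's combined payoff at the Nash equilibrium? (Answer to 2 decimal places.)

373.92 dollars

The effective private return per unit is now 1.9 × 3.28 / 6 = 1.0387 > 1, so every player's dominant strategy flips to full contribution.
So the Nash equilibrium is full contribution by all 6; the group earns 1.9 × 3.28 × 60 = 373.92.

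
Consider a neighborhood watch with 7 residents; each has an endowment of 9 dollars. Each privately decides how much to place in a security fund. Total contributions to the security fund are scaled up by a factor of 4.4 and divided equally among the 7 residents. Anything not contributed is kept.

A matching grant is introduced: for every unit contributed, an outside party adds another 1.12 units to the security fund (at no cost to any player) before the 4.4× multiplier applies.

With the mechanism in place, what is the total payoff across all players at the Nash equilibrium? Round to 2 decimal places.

Under the mechanism each unit contributed yields 4.4 × 2.12 / 7 = 1.3326 back to its contributor per unit of net cost, which exceeds 1, making full contribution the dominant choice for everyone.
So the Nash equilibrium is full contribution by all 7; the group earns 4.4 × 2.12 × 63 = 587.66.

587.66 dollars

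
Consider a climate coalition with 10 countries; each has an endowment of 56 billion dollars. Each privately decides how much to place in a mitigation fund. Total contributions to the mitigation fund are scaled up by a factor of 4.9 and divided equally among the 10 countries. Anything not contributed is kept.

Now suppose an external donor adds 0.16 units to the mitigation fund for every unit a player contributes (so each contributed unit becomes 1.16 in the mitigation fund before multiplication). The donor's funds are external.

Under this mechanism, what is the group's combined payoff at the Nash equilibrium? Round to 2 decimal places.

Even with the mechanism, each unit contributed returns only 4.9 × 1.16 / 10 = 0.5684 per unit of net cost, so contributing nothing is still dominant.
At the Nash equilibrium no one contributes; group total payoff = 10 × 56 = 560.

560.00 billion dollars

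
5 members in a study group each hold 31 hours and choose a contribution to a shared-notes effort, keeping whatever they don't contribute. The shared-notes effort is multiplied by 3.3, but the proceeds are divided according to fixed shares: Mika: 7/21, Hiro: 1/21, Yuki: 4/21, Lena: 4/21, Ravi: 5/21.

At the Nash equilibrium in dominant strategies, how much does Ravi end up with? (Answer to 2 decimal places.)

55.36 hours

A player with share s gets back 3.3·s per unit contributed, so full contribution is dominant for anyone with s > 1/3.3 = 0.3030 and zero contribution is dominant for anyone below.
Only Mika (7/21) clears that bar, contributing 31; the remaining 4 contribute 0. Total contributed: 31.
Ravi keeps 31 and receives 3.3 × 31 × 5/21 = 24.36 from the shared-notes effort, for a payoff of 55.36.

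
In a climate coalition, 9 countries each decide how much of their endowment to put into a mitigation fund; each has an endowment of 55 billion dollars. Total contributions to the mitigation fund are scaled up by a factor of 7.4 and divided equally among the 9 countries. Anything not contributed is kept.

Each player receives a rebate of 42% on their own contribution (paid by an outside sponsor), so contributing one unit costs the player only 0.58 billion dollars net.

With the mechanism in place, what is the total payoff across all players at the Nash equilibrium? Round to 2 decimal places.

Under the mechanism each unit contributed yields (7.4/9) / 0.58 = 1.4176 back to its contributor per unit of net cost, which exceeds 1, making full contribution the dominant choice for everyone.
At the Nash equilibrium everyone contributes 55. Group total payoff = 9 × (55 × 0.42 + 7.4 × 55) = 3870.90.

3870.90 billion dollars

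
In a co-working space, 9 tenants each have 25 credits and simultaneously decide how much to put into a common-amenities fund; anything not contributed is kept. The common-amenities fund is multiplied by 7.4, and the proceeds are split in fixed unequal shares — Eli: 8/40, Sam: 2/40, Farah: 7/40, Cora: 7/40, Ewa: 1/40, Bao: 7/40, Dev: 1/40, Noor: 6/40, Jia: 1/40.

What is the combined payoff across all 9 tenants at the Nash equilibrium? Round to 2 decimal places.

1025.00 credits

Each unit j contributes comes back to j as 7.4 × (j's share), so j prefers to contribute only if that share exceeds 1/7.4 = 0.1351; otherwise keeping the unit dominates.
Eli, Farah, Cora, Bao and Noor clear that bar, contributing 25 each; the remaining 4 contribute 0. Total contributed: 125.
The common-amenities fund pays out 7.4 × 125 = 925.00 in total (split across the unequal shares, but the aggregate is all that matters for the group sum).
The 4 free-riders keep 25 each, adding 100. Group total = 100 + 925.00 = 1025.00.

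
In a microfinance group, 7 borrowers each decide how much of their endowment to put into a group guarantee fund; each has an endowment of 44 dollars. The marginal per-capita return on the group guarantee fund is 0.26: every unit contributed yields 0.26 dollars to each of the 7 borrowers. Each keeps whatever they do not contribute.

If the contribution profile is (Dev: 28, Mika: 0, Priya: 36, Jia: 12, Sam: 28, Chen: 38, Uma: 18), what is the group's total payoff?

Total contributed: 28 + 0 + 36 + 12 + 28 + 38 + 18 = 160; total kept: 7 × 44 − 160 = 148.
The group guarantee fund pays out 0.26 × 7 × 160 = 291.20 in aggregate.
Group total = 148 + 291.20 = 439.20.

439.20 dollars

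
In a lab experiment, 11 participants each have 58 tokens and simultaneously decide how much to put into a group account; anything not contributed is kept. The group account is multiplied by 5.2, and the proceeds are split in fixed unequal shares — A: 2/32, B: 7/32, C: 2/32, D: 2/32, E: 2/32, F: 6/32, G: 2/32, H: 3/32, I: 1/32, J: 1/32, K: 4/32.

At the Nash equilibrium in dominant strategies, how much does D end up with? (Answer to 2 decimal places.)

A player with share s gets back 5.2·s per unit contributed, so full contribution is dominant for anyone with s > 1/5.2 = 0.1923 and zero contribution is dominant for anyone below.
The only share above 0.1923 is B's 7/32, contributing 58; the remaining 10 contribute 0. Total contributed: 58.
D keeps 58 and receives 5.2 × 58 × 2/32 = 18.85 from the group account, for a payoff of 76.85.

76.85 tokens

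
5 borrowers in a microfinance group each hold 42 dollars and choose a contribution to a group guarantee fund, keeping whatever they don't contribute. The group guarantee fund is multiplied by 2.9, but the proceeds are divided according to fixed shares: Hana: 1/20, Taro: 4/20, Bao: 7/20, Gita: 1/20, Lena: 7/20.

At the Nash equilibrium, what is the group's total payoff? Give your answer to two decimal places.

369.60 dollars

Player j's private return per contributed unit is 2.9 × (j's share). Contributing is weakly dominant for j when that share is at least 1/2.9 = 0.3448, and contributing 0 is dominant otherwise.
The shares above 0.3448 belong to Bao and Lena, contributing 42 each; the remaining 3 contribute 0. Total contributed: 84.
The group guarantee fund pays out 2.9 × 84 = 243.60 in total (split across the unequal shares, but the aggregate is all that matters for the group sum).
The 3 free-riders keep 42 each, adding 126. Group total = 126 + 243.60 = 369.60.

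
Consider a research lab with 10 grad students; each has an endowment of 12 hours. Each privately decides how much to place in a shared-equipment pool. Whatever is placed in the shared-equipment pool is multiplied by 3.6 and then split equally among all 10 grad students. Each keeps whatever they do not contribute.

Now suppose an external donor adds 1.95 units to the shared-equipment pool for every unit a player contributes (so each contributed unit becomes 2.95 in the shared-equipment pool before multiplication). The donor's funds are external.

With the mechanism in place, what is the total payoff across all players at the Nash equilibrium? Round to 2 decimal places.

The effective private return per unit is now 3.6 × 2.95 / 10 = 1.0620 > 1, so every player's dominant strategy flips to full contribution.
So the Nash equilibrium is full contribution by all 10; the group earns 3.6 × 2.95 × 120 = 1274.40.

1274.40 hours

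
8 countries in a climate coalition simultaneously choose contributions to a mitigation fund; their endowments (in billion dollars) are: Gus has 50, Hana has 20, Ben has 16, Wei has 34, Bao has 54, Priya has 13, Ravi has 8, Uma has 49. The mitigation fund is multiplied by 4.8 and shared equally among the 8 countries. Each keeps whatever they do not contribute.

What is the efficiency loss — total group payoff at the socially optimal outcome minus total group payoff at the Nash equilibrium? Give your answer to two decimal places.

927.20 billion dollars

The private return per contributed unit is 4.8/8 = 0.6000 < 1 for every player regardless of endowment, so the Nash equilibrium is zero contribution and the group total is Σ E_j = 50 + 20 + 16 + 34 + 54 + 13 + 8 + 49 = 244.
Each contributed unit returns 4.800 to the group, so the social optimum is full contribution by everyone: group total = 4.800 × 244 = 1171.20.
Efficiency loss = (4.800 − 1) × 244 = 927.20.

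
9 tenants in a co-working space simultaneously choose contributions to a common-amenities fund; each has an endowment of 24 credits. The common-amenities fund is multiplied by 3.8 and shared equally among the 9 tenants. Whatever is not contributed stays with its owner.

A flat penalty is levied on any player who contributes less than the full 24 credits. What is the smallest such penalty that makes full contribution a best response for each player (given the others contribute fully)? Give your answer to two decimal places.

13.87 credits

Given the others contribute fully, the best deviation is to contribute 0 (any partial contribution still incurs the fine and gives up units whose private return 0.4222 is below 1).
Deviating from 24 to 0 saves 24 credits but forfeits the deviator's share of the drop in the common-amenities fund: 3.8/9 × 24 = 10.13.
So the deviation gain is 24 − 10.13 = 13.87, and the fine must be at least 13.87 credits to wipe it out.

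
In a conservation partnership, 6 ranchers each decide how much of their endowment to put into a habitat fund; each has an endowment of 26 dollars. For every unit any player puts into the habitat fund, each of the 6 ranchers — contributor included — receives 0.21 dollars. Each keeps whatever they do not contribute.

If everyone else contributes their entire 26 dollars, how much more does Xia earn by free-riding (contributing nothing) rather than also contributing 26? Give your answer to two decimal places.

Switching from a contribution of 26 to 0 lets Xia keep an extra 26 dollars, but lowers the habitat fund by 26, which costs Xia their own share of that drop: 0.21 × 26 = 5.46.
Net gain = 26 − 5.46 = 20.54. The private return per contributed unit (0.21) is below 1, so free-riding is indeed the best response regardless of what the others do.

20.54 dollars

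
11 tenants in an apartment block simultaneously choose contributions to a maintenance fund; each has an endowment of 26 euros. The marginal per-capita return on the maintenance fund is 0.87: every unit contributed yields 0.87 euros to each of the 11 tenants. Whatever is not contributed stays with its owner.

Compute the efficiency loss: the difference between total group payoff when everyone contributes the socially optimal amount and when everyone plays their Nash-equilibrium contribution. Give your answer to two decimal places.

The private return per contributed unit is 0.87 < 1, so contributing 0 is dominant for every player. At the Nash equilibrium everyone keeps their 26, and the group total is 11 × 26 = 286.
Each contributed unit returns 9.570 to the group as a whole (0.87 to each of 11 players), which exceeds 1, so the social optimum is full contribution: group total = 9.570 × 286 = 2737.02.
Efficiency loss = 2737.02 − 286 = 2451.02.

2451.02 euros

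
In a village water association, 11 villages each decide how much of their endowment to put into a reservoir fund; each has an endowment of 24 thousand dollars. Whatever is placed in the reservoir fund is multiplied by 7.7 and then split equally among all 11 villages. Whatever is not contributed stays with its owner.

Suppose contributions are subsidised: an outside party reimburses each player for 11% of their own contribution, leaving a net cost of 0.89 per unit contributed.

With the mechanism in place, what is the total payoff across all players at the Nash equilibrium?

264.00 thousand dollars

With the mechanism, a contributed unit returns (7.7/11) / 0.89 = 0.7865 per unit of net cost — still below 1 — so contributing 0 remains dominant for every player.
Everyone keeps their endowment and the group total is 11 × 24 = 264.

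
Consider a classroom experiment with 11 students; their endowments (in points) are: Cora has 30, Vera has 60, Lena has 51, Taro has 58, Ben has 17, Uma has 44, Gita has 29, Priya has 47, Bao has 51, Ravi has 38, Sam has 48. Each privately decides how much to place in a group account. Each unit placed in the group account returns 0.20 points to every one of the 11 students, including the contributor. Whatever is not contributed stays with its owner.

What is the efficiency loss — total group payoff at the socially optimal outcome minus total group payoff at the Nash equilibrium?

The private return per contributed unit is 0.20 < 1 for everyone, so the Nash equilibrium is zero contribution and the group total is Σ E_j = 30 + 60 + 51 + 58 + 17 + 44 + 29 + 47 + 51 + 38 + 48 = 473.
Each contributed unit returns 2.200 to the group, so the social optimum is full contribution by everyone: group total = 2.200 × 473 = 1040.60.
Efficiency loss = (2.200 − 1) × 473 = 567.60.

567.60 points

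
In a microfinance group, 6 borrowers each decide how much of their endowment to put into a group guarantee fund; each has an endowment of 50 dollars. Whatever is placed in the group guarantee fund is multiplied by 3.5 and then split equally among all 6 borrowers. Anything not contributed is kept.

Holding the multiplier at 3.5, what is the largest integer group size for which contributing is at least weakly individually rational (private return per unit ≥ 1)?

Private return per unit is 3.5/(group size), which is ≥ 1 whenever the group size is ≤ 3.5.
The largest such integer is 3.

3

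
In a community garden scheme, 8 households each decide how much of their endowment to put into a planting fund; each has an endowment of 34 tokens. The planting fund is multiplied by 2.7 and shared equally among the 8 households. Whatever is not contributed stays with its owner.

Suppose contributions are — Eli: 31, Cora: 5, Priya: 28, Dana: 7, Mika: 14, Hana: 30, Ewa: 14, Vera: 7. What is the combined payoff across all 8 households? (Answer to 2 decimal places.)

Total contributed: 31 + 5 + 28 + 7 + 14 + 30 + 14 + 7 = 136; total kept: 8 × 34 − 136 = 136.
The planting fund pays out 2.7 × 136 = 367.20 in aggregate.
Group total = 136 + 367.20 = 503.20.

503.20 tokens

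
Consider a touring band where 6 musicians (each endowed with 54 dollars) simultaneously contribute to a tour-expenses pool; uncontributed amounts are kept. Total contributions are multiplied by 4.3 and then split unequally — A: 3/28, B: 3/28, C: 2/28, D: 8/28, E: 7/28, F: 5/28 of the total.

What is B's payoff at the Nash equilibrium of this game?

For player j, contributing a unit is worthwhile iff 4.3 × (j's share) ≥ 1, i.e. iff j's share is at least 0.2326.
D and E are above the threshold, contributing 54 each; the remaining 4 contribute 0. Total contributed: 108.
B keeps 54 and receives 4.3 × 108 × 3/28 = 49.76 from the tour-expenses pool, for a payoff of 103.76.

103.76 dollars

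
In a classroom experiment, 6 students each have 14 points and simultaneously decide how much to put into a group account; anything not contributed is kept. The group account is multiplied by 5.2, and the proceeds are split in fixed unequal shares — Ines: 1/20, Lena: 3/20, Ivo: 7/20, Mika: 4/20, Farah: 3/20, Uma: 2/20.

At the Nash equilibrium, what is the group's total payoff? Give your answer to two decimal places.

For player j, contributing a unit is worthwhile iff 5.2 × (j's share) ≥ 1, i.e. iff j's share is at least 0.1923.
Ivo and Mika clear that bar, contributing 14 each; the remaining 4 contribute 0. Total contributed: 28.
The group account pays out 5.2 × 28 = 145.60 in total (split across the unequal shares, but the aggregate is all that matters for the group sum).
The 4 free-riders keep 14 each, adding 56. Group total = 56 + 145.60 = 201.60.

201.60 points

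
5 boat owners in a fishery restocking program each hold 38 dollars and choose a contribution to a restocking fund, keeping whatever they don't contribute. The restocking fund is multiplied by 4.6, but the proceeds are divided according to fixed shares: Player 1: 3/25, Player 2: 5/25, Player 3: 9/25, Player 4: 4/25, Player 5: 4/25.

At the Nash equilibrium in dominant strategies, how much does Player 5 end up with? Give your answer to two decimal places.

Each unit j contributes comes back to j as 4.6 × (j's share), so j prefers to contribute only if that share exceeds 1/4.6 = 0.2174; otherwise keeping the unit dominates.
Player 3 alone (share 9/25) is above the threshold, contributing 38; the remaining 4 contribute 0. Total contributed: 38.
Player 5 keeps 38 and receives 4.6 × 38 × 4/25 = 27.97 from the restocking fund, for a payoff of 65.97.

65.97 dollars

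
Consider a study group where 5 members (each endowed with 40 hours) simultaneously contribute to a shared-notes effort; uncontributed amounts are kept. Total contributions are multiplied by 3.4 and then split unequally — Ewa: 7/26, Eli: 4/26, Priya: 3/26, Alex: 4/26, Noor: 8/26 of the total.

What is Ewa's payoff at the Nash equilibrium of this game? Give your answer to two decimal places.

76.62 hours

For player j, contributing a unit is worthwhile iff 3.4 × (j's share) ≥ 1, i.e. iff j's share is at least 0.2941.
Only Noor (8/26) clears that bar, contributing 40; the remaining 4 contribute 0. Total contributed: 40.
Ewa keeps 40 and receives 3.4 × 40 × 7/26 = 36.62 from the shared-notes effort, for a payoff of 76.62.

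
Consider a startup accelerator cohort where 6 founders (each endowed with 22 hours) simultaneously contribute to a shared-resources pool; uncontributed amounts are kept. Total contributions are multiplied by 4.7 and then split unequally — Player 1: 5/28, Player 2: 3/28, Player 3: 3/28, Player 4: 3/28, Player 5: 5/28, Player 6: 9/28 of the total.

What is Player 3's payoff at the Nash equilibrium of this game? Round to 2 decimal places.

Each unit j contributes comes back to j as 4.7 × (j's share), so j prefers to contribute only if that share exceeds 1/4.7 = 0.2128; otherwise keeping the unit dominates.
The only share above 0.2128 is Player 6's 9/28, contributing 22; the remaining 5 contribute 0. Total contributed: 22.
Player 3 keeps 22 and receives 4.7 × 22 × 3/28 = 11.08 from the shared-resources pool, for a payoff of 33.08.

33.08 hours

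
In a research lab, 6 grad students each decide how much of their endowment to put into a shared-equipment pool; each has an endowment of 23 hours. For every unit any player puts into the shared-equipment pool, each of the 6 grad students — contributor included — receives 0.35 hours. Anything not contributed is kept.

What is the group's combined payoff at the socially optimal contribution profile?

289.80 hours

Each contributed unit returns 2.100 to the group as a whole (0.35 to each of 6 players), which exceeds 1, so the social optimum is full contribution: group total = 2.100 × 138 = 289.80.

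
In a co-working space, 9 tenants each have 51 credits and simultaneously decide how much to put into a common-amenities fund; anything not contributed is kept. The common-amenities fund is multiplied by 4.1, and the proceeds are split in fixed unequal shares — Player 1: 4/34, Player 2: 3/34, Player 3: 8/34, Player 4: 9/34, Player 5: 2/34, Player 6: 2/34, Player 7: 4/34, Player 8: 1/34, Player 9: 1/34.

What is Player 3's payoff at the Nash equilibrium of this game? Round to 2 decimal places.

100.20 credits

For player j, contributing a unit is worthwhile iff 4.1 × (j's share) ≥ 1, i.e. iff j's share is at least 0.2439.
Only Player 4 (9/34) clears that bar, contributing 51; the remaining 8 contribute 0. Total contributed: 51.
Player 3 keeps 51 and receives 4.1 × 51 × 8/34 = 49.20 from the common-amenities fund, for a payoff of 100.20.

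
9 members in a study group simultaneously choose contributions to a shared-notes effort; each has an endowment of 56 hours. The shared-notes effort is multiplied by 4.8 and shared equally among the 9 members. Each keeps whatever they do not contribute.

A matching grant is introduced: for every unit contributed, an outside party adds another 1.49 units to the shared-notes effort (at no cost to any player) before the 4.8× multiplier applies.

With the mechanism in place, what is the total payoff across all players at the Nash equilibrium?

6023.81 hours

Under the mechanism each unit contributed yields 4.8 × 2.49 / 9 = 1.3280 back to its contributor per unit of net cost, which exceeds 1, making full contribution the dominant choice for everyone.
So the Nash equilibrium is full contribution by all 9; the group earns 4.8 × 2.49 × 504 = 6023.81.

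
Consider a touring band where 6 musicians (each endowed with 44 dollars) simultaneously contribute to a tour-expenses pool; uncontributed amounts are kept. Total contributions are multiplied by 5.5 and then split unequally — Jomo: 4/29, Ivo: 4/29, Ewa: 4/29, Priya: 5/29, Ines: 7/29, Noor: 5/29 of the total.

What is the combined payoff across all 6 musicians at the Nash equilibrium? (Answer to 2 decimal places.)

462.00 dollars

A player with share s gets back 5.5·s per unit contributed, so full contribution is dominant for anyone with s > 1/5.5 = 0.1818 and zero contribution is dominant for anyone below.
The only share above 0.1818 is Ines's 7/29, contributing 44; the remaining 5 contribute 0. Total contributed: 44.
The tour-expenses pool pays out 5.5 × 44 = 242.00 in total (split across the unequal shares, but the aggregate is all that matters for the group sum).
The 5 free-riders keep 44 each, adding 220. Group total = 220 + 242.00 = 462.00.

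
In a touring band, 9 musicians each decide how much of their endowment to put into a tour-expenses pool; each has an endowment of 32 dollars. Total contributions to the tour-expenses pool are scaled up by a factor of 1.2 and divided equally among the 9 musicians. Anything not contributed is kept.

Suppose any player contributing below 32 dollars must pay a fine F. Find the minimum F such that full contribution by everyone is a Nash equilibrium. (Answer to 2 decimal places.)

Given the others contribute fully, the best deviation is to contribute 0 (any partial contribution still incurs the fine and gives up units whose private return 0.1333 is below 1).
Deviating from 32 to 0 saves 32 dollars but forfeits the deviator's share of the drop in the tour-expenses pool: 1.2/9 × 32 = 4.27.
So the deviation gain is 32 − 4.27 = 27.73, and the fine must be at least 27.73 dollars to wipe it out.

27.73 dollars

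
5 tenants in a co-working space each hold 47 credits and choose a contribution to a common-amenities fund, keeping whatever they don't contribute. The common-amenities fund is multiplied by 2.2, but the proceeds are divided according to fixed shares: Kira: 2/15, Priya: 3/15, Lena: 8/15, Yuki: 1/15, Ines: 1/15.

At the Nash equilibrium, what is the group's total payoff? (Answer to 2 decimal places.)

291.40 credits

Player j's private return per contributed unit is 2.2 × (j's share). Contributing is weakly dominant for j when that share is at least 1/2.2 = 0.4545, and contributing 0 is dominant otherwise.
Lena alone (share 8/15) is above the threshold, contributing 47; the remaining 4 contribute 0. Total contributed: 47.
The common-amenities fund pays out 2.2 × 47 = 103.40 in total (split across the unequal shares, but the aggregate is all that matters for the group sum).
The 4 free-riders keep 47 each, adding 188. Group total = 188 + 103.40 = 291.40.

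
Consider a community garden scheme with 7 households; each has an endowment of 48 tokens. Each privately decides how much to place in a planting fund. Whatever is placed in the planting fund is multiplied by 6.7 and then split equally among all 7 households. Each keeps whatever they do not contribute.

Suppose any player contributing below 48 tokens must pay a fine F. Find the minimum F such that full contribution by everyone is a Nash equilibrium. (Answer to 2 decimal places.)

Given the others contribute fully, the best deviation is to contribute 0 (any partial contribution still incurs the fine and gives up units whose private return 0.9571 is below 1).
Deviating from 48 to 0 saves 48 tokens but forfeits the deviator's share of the drop in the planting fund: 6.7/7 × 48 = 45.94.
So the deviation gain is 48 − 45.94 = 2.06, and the fine must be at least 2.06 tokens to wipe it out.

2.06 tokens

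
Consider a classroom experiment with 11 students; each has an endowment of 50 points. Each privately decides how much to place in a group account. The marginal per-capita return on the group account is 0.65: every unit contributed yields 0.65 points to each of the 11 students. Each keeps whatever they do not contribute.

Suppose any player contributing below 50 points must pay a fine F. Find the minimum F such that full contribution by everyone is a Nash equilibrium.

Given the others contribute fully, the best deviation is to contribute 0 (any partial contribution still incurs the fine and gives up units whose private return 0.65 is below 1).
Deviating from 50 to 0 saves 50 points but forfeits the deviator's share of the drop in the group account: 0.65 × 50 = 32.50.
So the deviation gain is 50 − 32.50 = 17.50, and the fine must be at least 17.50 points to wipe it out.

17.50 points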